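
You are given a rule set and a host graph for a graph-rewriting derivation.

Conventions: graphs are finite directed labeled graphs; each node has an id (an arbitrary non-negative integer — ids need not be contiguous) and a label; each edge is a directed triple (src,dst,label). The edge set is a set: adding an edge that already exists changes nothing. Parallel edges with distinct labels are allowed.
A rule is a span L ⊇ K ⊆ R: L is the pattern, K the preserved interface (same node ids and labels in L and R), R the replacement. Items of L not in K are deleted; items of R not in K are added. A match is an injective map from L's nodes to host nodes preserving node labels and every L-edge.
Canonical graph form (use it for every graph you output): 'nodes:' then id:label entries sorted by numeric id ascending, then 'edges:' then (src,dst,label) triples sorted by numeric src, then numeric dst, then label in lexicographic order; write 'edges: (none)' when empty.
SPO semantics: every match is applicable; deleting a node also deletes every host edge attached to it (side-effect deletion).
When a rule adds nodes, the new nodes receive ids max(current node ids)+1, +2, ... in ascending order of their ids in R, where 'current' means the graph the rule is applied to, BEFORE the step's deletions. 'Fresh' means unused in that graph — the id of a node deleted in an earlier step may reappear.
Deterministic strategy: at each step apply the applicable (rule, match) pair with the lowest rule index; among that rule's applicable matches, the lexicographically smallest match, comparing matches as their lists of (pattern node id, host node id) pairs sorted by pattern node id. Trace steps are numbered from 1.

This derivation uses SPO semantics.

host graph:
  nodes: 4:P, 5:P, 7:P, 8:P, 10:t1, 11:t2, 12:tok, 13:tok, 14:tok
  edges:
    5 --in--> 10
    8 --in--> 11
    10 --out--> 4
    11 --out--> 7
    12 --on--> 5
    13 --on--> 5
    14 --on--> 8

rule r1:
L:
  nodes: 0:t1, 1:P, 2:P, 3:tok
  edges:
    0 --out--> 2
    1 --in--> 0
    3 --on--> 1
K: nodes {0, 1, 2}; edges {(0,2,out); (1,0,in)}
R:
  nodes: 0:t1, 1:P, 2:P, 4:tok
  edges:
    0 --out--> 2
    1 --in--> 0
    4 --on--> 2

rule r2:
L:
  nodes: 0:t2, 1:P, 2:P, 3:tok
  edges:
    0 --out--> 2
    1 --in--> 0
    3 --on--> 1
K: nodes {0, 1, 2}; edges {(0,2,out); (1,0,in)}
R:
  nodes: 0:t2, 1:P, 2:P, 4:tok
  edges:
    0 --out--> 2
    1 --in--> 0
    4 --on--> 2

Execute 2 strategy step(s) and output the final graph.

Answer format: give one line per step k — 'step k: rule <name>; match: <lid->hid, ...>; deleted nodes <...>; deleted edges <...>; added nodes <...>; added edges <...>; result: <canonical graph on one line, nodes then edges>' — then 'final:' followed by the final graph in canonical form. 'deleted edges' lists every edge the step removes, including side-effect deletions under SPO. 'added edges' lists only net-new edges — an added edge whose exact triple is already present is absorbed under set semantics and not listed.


step 1: rule r1; match: 0->10, 1->5, 2->4, 3->12; deleted nodes 12; deleted edges (12,5,on); added nodes 15; added edges (15,4,on); result: nodes: 4:P, 5:P, 7:P, 8:P, 10:t1, 11:t2, 13:tok, 14:tok, 15:tok edges: (5,10,in); (8,11,in); (10,4,out); (11,7,out); (13,5,on); (14,8,on); (15,4,on)
step 2: rule r1; match: 0->10, 1->5, 2->4, 3->13; deleted nodes 13; deleted edges (13,5,on); added nodes 16; added edges (16,4,on); result: nodes: 4:P, 5:P, 7:P, 8:P, 10:t1, 11:t2, 14:tok, 15:tok, 16:tok edges: (5,10,in); (8,11,in); (10,4,out); (11,7,out); (14,8,on); (15,4,on); (16,4,on)
final:
nodes: 4:P, 5:P, 7:P, 8:P, 10:t1, 11:t2, 14:tok, 15:tok, 16:tok
edges: (5,10,in); (8,11,in); (10,4,out); (11,7,out); (14,8,on); (15,4,on); (16,4,on)


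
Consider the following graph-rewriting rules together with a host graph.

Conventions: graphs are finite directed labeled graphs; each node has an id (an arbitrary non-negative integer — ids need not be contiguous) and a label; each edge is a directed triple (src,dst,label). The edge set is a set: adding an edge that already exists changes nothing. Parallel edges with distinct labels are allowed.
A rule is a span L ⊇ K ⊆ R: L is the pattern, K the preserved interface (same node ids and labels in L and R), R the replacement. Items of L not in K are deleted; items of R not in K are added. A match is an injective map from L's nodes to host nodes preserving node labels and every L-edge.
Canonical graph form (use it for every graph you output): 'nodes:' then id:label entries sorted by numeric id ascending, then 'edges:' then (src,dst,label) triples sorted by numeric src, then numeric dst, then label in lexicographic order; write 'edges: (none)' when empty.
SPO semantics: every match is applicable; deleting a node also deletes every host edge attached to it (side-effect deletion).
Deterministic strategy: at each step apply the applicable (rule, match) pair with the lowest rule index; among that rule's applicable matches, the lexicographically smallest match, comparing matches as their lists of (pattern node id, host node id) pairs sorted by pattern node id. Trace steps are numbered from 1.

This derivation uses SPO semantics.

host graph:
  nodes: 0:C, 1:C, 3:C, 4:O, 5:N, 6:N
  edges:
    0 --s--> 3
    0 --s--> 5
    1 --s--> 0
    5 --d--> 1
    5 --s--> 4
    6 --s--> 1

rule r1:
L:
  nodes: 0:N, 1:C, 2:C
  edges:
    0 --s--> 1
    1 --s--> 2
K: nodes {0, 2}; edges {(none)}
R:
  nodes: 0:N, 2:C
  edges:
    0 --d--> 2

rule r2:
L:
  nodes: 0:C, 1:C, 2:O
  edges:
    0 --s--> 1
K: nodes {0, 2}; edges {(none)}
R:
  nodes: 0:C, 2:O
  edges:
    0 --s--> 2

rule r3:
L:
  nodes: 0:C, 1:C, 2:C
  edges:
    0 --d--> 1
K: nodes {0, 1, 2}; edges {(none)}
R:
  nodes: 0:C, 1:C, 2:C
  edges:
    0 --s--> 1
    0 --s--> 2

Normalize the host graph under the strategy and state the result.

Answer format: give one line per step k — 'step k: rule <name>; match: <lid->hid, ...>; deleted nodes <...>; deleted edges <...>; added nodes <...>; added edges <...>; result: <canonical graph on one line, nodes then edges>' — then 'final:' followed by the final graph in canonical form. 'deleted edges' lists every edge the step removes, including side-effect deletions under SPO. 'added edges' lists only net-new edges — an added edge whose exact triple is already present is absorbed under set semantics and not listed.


step 1: rule r1; match: 0->6, 1->1, 2->0; deleted nodes 1; deleted edges (1,0,s); (5,1,d); (6,1,s); added nodes (none); added edges (6,0,d); result: nodes: 0:C, 3:C, 4:O, 5:N, 6:N edges: (0,3,s); (0,5,s); (5,4,s); (6,0,d)
step 2: rule r2; match: 0->0, 1->3, 2->4; deleted nodes 3; deleted edges (0,3,s); added nodes (none); added edges (0,4,s); result: nodes: 0:C, 4:O, 5:N, 6:N edges: (0,4,s); (0,5,s); (5,4,s); (6,0,d)
final:
nodes: 0:C, 4:O, 5:N, 6:N
edges: (0,4,s); (0,5,s); (5,4,s); (6,0,d)


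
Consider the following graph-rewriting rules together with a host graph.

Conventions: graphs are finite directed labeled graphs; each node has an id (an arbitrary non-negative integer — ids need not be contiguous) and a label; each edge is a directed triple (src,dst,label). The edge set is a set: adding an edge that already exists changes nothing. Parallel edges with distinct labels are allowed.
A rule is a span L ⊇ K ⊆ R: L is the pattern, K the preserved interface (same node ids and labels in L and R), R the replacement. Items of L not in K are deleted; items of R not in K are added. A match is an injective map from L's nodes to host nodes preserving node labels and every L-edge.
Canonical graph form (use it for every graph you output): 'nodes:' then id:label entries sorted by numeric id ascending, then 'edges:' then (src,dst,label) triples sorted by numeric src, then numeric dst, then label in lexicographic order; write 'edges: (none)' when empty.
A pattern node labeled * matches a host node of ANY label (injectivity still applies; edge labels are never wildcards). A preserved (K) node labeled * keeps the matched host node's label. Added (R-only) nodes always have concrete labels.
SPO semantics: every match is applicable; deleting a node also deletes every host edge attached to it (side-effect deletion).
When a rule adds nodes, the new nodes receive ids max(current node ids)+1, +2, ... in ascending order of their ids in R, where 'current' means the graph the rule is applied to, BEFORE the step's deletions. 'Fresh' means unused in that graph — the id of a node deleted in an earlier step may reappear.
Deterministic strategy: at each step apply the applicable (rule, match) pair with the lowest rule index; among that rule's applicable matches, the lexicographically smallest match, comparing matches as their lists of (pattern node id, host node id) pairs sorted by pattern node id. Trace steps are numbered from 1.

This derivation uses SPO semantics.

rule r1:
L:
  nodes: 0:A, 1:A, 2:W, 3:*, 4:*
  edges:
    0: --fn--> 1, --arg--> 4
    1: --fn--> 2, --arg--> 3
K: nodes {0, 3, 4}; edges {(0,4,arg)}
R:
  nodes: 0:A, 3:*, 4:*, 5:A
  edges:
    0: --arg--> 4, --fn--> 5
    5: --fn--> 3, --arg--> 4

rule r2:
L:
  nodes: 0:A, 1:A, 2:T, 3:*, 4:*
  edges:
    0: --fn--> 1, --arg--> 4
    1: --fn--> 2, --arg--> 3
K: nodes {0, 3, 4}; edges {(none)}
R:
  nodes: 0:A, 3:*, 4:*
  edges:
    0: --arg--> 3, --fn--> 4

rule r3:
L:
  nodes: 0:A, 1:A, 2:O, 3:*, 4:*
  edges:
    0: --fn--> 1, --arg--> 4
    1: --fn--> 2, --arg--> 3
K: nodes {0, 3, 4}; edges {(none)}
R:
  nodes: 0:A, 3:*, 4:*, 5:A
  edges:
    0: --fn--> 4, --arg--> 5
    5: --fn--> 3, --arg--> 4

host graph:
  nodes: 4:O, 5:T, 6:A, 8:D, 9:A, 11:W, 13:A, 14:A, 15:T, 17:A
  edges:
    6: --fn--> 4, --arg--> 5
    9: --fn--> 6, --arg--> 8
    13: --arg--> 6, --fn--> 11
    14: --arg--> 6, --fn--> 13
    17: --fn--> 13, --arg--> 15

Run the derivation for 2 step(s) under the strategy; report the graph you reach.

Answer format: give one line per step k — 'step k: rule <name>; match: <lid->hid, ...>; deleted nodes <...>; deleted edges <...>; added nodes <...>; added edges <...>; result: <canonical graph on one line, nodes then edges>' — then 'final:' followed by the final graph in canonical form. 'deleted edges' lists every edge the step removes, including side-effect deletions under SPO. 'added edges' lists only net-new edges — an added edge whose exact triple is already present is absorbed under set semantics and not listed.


step 1: rule r1; match: 0->17, 1->13, 2->11, 3->6, 4->15; deleted nodes 11, 13; deleted edges (13,6,arg); (13,11,fn); (14,13,fn); (17,13,fn); added nodes 18; added edges (17,18,fn); (18,6,fn); (18,15,arg); result: nodes: 4:O, 5:T, 6:A, 8:D, 9:A, 14:A, 15:T, 17:A, 18:A edges: (6,4,fn); (6,5,arg); (9,6,fn); (9,8,arg); (14,6,arg); (17,15,arg); (17,18,fn); (18,6,fn); (18,15,arg)
step 2: rule r3; match: 0->9, 1->6, 2->4, 3->5, 4->8; deleted nodes 4, 6; deleted edges (6,4,fn); (6,5,arg); (9,6,fn); (9,8,arg); (14,6,arg); (18,6,fn); added nodes 19; added edges (9,8,fn); (9,19,arg); (19,5,fn); (19,8,arg); result: nodes: 5:T, 8:D, 9:A, 14:A, 15:T, 17:A, 18:A, 19:A edges: (9,8,fn); (9,19,arg); (17,15,arg); (17,18,fn); (18,15,arg); (19,5,fn); (19,8,arg)
final:
nodes: 5:T, 8:D, 9:A, 14:A, 15:T, 17:A, 18:A, 19:A
edges: (9,8,fn); (9,19,arg); (17,15,arg); (17,18,fn); (18,15,arg); (19,5,fn); (19,8,arg)


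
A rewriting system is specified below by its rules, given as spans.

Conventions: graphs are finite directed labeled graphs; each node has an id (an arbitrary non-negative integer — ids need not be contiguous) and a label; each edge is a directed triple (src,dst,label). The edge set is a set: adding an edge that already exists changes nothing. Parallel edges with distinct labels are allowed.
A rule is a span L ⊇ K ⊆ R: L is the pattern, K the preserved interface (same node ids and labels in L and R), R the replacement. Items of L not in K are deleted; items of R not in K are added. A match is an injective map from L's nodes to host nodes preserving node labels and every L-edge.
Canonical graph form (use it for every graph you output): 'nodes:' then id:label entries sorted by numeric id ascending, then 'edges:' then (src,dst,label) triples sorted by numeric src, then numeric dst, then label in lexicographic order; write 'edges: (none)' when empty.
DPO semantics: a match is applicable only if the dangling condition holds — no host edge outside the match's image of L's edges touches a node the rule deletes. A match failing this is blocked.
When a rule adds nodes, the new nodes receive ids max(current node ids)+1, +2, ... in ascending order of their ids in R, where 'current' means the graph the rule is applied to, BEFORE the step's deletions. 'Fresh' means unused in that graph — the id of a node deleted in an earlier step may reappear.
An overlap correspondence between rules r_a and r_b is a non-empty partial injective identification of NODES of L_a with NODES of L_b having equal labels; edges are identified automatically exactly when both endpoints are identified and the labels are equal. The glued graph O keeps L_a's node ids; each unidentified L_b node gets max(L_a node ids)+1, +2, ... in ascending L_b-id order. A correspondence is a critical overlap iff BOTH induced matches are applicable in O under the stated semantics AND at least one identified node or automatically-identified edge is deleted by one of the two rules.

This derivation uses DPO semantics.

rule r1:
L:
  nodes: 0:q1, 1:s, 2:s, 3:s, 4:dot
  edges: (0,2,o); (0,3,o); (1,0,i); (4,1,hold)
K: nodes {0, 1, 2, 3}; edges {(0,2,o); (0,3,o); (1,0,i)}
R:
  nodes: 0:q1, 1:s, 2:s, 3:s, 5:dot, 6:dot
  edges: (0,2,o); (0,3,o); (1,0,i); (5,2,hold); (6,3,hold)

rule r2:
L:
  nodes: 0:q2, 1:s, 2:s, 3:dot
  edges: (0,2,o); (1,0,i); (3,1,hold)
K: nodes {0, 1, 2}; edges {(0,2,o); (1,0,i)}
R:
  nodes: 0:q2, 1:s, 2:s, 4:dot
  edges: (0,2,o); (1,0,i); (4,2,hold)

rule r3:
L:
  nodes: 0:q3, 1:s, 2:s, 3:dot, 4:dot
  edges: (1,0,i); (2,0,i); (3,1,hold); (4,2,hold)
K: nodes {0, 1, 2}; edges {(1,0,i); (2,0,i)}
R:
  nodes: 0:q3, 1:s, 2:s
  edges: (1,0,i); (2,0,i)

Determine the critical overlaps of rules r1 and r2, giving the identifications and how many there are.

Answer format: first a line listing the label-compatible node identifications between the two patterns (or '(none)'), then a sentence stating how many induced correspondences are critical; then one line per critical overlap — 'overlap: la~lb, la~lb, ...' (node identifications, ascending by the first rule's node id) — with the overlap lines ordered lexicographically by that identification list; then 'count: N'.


label-compatible node identifications between L(r1) and L(r2): 1~1, 1~2, 2~1, 2~2, 3~1, 3~2, 4~3
3 of the induced correspondences are critical overlaps of r1 and r2.
overlap: 1~1, 2~2, 4~3
overlap: 1~1, 3~2, 4~3
overlap: 1~1, 4~3
count: 3


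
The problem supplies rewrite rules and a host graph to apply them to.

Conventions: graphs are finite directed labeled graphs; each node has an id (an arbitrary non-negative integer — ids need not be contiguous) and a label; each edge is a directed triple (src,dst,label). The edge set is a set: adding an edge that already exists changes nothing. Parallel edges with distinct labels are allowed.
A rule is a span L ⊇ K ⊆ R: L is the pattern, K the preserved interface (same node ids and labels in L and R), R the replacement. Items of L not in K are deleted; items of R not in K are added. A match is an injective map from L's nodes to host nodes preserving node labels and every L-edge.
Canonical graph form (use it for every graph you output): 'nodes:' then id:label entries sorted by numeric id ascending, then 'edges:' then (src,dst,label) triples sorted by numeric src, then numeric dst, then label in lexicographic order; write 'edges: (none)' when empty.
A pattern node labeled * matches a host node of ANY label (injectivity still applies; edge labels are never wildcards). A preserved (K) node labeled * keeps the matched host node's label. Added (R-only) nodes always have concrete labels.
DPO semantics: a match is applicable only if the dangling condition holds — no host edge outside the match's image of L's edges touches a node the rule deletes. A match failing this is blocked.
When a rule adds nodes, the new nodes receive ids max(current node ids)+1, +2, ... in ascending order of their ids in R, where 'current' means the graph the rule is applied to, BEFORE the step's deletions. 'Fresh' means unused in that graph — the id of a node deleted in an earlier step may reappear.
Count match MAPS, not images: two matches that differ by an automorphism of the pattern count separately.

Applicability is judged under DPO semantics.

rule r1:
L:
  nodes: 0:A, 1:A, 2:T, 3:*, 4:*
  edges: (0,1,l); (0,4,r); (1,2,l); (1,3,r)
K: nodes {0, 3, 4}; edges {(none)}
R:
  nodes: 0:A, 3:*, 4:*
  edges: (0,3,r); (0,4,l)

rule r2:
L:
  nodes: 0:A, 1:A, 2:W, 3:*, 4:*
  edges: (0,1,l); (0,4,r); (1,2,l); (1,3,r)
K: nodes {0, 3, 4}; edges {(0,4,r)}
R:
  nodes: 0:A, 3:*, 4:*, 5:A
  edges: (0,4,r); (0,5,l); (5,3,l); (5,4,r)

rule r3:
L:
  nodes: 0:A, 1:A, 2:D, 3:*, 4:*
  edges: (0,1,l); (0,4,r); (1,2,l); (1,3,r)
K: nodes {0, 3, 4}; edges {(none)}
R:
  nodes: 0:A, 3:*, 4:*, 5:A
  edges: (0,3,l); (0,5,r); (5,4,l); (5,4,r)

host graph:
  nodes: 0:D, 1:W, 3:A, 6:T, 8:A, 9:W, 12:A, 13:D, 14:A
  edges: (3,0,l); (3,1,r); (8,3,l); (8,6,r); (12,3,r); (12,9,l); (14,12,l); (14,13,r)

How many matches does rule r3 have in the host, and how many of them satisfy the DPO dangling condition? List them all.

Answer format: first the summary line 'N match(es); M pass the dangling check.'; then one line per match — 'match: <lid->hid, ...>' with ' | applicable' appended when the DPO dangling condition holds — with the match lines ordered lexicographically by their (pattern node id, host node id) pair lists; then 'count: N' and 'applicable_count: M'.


1 match(es); 0 pass the dangling check.
match: 0->8, 1->3, 2->0, 3->1, 4->6
count: 1
applicable_count: 0


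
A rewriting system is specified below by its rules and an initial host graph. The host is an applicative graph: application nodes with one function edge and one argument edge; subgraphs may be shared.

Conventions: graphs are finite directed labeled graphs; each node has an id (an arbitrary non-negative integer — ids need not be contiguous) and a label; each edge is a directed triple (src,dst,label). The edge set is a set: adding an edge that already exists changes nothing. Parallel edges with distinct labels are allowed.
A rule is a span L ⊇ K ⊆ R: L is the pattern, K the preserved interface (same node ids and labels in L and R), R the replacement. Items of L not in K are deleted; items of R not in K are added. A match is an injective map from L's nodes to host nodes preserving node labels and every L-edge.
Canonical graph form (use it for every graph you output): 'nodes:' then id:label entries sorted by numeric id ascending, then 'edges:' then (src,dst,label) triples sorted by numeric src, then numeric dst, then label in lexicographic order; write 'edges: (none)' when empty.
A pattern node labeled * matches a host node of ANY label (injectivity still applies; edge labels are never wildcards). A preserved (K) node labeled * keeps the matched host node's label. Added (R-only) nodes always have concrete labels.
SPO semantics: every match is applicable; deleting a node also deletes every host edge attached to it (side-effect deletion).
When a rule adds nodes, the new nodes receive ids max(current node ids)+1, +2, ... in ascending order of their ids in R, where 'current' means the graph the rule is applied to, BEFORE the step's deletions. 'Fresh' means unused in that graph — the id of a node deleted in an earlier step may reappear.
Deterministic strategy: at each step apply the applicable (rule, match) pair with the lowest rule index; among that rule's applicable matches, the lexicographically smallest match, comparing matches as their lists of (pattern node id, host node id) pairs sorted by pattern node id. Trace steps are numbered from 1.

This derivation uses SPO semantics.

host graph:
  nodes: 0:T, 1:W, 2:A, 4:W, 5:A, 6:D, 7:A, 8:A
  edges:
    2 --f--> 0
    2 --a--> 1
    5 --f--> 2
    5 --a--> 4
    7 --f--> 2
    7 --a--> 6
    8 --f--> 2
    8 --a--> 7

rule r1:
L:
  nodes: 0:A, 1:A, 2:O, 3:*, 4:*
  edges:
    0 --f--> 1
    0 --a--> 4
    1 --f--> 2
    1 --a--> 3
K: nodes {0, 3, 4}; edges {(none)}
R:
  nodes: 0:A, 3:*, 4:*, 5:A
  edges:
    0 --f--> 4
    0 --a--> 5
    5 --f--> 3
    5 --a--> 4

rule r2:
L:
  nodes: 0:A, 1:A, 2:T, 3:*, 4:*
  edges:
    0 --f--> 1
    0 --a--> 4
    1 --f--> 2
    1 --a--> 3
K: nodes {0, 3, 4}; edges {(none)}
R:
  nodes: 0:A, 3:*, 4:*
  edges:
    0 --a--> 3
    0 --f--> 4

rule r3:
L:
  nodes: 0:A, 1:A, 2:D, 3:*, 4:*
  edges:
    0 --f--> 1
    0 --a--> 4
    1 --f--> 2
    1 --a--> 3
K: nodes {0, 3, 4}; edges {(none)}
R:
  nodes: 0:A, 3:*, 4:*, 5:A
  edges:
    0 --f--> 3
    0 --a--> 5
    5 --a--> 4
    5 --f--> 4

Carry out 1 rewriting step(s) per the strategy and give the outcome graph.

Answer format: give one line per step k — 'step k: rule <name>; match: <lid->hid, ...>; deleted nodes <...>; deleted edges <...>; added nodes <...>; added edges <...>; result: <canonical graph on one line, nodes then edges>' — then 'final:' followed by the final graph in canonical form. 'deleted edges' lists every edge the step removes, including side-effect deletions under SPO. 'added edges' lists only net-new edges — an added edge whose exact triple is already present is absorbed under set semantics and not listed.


step 1: rule r2; match: 0->5, 1->2, 2->0, 3->1, 4->4; deleted nodes 0, 2; deleted edges (2,0,f); (2,1,a); (5,2,f); (5,4,a); (7,2,f); (8,2,f); added nodes (none); added edges (5,1,a); (5,4,f); result: nodes: 1:W, 4:W, 5:A, 6:D, 7:A, 8:A edges: (5,1,a); (5,4,f); (7,6,a); (8,7,a)
final:
nodes: 1:W, 4:W, 5:A, 6:D, 7:A, 8:A
edges: (5,1,a); (5,4,f); (7,6,a); (8,7,a)


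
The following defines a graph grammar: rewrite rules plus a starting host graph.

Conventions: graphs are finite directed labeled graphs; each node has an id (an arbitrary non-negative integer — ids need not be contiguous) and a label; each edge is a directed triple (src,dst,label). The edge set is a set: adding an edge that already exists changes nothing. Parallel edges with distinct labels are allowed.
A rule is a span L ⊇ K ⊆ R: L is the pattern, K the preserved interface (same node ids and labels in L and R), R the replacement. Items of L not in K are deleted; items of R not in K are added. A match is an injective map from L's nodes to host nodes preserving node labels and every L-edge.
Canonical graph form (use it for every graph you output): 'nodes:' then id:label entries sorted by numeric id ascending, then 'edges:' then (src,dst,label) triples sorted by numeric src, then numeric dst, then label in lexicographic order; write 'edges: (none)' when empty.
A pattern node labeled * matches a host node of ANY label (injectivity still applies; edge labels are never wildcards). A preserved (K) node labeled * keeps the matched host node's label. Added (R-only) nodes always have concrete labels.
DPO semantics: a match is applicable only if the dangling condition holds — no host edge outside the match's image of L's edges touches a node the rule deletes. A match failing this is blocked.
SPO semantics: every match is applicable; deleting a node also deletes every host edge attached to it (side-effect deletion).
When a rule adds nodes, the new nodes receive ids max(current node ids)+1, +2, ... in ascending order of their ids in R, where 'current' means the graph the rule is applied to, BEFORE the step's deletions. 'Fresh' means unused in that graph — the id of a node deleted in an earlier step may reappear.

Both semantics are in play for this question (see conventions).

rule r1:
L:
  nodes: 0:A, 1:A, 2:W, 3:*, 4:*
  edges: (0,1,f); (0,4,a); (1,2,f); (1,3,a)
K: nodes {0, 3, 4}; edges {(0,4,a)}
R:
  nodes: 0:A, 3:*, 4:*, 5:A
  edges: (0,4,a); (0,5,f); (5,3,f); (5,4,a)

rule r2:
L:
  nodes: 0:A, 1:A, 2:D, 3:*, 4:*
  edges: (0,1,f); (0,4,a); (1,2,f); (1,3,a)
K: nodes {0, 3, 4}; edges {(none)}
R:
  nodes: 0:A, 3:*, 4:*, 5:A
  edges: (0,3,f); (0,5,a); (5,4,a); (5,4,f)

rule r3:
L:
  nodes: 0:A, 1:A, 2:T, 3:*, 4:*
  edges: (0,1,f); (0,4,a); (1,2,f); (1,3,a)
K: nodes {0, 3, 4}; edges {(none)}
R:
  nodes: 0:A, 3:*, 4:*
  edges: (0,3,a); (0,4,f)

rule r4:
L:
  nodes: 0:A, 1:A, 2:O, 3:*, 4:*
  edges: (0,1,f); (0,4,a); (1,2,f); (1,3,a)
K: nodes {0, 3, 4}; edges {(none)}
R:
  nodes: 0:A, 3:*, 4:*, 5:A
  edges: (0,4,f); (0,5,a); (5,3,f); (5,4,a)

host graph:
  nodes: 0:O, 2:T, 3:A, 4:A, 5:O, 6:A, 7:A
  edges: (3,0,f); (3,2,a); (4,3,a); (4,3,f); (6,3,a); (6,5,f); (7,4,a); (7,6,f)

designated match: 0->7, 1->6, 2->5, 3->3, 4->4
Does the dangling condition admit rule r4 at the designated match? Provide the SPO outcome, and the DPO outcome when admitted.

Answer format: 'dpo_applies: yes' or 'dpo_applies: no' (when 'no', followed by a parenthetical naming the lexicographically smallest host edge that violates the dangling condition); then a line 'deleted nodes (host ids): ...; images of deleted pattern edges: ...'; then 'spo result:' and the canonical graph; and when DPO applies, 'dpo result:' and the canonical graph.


dpo_applies: yes
deleted nodes (host ids): 5, 6; images of deleted pattern edges: (6,3,a); (6,5,f); (7,4,a); (7,6,f)
spo result:
nodes: 0:O, 2:T, 3:A, 4:A, 7:A, 8:A
edges: (3,0,f); (3,2,a); (4,3,a); (4,3,f); (7,4,f); (7,8,a); (8,3,f); (8,4,a)
dpo result:
nodes: 0:O, 2:T, 3:A, 4:A, 7:A, 8:A
edges: (3,0,f); (3,2,a); (4,3,a); (4,3,f); (7,4,f); (7,8,a); (8,3,f); (8,4,a)


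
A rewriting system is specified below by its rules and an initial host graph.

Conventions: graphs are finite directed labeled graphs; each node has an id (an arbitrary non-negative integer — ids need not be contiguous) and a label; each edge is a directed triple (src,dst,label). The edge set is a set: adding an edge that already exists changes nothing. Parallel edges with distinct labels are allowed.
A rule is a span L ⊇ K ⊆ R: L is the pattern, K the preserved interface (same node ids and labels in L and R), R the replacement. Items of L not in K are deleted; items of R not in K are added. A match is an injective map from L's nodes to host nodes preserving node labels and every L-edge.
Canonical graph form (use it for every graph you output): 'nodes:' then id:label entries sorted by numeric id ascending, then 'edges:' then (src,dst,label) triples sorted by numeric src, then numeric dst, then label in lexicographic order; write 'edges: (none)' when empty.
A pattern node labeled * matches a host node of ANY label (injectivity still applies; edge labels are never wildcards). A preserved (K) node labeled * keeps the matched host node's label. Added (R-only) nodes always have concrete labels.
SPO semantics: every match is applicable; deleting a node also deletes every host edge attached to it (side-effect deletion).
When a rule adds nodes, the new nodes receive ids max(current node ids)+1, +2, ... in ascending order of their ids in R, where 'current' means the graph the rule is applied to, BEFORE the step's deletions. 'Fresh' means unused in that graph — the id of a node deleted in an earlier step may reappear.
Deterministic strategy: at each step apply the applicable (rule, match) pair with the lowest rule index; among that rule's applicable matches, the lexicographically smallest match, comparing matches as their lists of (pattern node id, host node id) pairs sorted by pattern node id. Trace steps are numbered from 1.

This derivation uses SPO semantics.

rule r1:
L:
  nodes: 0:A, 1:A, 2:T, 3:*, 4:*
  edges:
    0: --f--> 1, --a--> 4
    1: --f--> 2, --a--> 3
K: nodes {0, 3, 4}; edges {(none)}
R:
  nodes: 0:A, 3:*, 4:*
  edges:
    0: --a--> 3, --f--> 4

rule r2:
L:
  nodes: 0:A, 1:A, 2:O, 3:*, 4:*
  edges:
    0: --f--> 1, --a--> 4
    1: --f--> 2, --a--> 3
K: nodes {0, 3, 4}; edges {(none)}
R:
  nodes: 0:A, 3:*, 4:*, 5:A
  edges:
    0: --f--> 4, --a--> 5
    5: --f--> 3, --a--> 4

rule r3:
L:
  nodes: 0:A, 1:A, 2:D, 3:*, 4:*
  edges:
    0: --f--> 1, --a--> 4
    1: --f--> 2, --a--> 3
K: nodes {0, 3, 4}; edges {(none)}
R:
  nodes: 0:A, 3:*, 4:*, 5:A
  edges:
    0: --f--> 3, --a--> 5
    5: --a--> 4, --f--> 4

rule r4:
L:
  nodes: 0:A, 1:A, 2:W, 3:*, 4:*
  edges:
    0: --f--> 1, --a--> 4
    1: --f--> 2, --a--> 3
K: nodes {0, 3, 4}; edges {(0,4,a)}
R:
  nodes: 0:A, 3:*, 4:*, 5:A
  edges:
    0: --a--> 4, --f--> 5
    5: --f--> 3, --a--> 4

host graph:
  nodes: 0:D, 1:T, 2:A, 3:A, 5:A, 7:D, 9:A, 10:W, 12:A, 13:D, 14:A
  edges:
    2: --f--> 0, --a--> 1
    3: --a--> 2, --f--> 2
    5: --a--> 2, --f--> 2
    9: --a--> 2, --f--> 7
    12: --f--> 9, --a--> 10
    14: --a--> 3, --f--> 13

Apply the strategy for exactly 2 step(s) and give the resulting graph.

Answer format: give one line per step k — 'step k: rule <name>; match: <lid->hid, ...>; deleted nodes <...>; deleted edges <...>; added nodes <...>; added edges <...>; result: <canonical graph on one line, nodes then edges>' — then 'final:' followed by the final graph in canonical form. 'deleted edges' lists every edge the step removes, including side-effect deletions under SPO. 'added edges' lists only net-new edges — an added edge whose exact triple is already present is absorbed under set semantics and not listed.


step 1: rule r3; match: 0->12, 1->9, 2->7, 3->2, 4->10; deleted nodes 7, 9; deleted edges (9,2,a); (9,7,f); (12,9,f); (12,10,a); added nodes 15; added edges (12,2,f); (12,15,a); (15,10,a); (15,10,f); result: nodes: 0:D, 1:T, 2:A, 3:A, 5:A, 10:W, 12:A, 13:D, 14:A, 15:A edges: (2,0,f); (2,1,a); (3,2,a); (3,2,f); (5,2,a); (5,2,f); (12,2,f); (12,15,a); (14,3,a); (14,13,f); (15,10,a); (15,10,f)
step 2: rule r3; match: 0->12, 1->2, 2->0, 3->1, 4->15; deleted nodes 0, 2; deleted edges (2,0,f); (2,1,a); (3,2,a); (3,2,f); (5,2,a); (5,2,f); (12,2,f); (12,15,a); added nodes 16; added edges (12,1,f); (12,16,a); (16,15,a); (16,15,f); result: nodes: 1:T, 3:A, 5:A, 10:W, 12:A, 13:D, 14:A, 15:A, 16:A edges: (12,1,f); (12,16,a); (14,3,a); (14,13,f); (15,10,a); (15,10,f); (16,15,a); (16,15,f)
final:
nodes: 1:T, 3:A, 5:A, 10:W, 12:A, 13:D, 14:A, 15:A, 16:A
edges: (12,1,f); (12,16,a); (14,3,a); (14,13,f); (15,10,a); (15,10,f); (16,15,a); (16,15,f)


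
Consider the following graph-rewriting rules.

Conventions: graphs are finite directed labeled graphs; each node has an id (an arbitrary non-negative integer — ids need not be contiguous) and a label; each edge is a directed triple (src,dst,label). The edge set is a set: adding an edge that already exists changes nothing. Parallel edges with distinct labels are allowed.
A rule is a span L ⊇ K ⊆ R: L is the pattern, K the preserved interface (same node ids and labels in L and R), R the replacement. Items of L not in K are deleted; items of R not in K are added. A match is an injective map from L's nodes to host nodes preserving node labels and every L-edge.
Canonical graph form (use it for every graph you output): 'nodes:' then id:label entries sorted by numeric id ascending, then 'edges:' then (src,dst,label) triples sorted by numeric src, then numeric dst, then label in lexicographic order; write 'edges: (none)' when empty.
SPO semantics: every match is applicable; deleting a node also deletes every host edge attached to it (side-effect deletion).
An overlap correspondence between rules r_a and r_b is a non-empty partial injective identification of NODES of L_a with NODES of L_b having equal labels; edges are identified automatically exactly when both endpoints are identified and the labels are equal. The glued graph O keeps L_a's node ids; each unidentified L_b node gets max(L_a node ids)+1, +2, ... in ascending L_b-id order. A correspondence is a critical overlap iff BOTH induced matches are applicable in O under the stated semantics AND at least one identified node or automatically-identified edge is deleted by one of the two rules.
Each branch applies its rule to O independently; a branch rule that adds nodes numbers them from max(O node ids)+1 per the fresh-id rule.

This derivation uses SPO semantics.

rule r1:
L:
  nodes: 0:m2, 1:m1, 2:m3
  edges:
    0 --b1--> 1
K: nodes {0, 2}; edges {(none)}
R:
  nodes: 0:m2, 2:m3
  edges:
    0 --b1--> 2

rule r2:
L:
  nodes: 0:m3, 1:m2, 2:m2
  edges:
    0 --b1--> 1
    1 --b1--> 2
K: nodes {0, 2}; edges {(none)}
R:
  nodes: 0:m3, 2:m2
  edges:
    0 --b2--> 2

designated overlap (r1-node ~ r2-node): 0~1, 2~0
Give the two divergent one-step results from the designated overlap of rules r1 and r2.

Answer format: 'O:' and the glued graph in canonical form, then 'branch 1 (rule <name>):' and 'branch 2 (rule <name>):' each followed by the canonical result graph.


O:
nodes: 0:m2, 1:m1, 2:m3, 3:m2
edges: (0,1,b1); (0,3,b1); (2,0,b1)
branch 1 (rule r1):
nodes: 0:m2, 2:m3, 3:m2
edges: (0,2,b1); (0,3,b1); (2,0,b1)
branch 2 (rule r2):
nodes: 1:m1, 2:m3, 3:m2
edges: (2,3,b2)


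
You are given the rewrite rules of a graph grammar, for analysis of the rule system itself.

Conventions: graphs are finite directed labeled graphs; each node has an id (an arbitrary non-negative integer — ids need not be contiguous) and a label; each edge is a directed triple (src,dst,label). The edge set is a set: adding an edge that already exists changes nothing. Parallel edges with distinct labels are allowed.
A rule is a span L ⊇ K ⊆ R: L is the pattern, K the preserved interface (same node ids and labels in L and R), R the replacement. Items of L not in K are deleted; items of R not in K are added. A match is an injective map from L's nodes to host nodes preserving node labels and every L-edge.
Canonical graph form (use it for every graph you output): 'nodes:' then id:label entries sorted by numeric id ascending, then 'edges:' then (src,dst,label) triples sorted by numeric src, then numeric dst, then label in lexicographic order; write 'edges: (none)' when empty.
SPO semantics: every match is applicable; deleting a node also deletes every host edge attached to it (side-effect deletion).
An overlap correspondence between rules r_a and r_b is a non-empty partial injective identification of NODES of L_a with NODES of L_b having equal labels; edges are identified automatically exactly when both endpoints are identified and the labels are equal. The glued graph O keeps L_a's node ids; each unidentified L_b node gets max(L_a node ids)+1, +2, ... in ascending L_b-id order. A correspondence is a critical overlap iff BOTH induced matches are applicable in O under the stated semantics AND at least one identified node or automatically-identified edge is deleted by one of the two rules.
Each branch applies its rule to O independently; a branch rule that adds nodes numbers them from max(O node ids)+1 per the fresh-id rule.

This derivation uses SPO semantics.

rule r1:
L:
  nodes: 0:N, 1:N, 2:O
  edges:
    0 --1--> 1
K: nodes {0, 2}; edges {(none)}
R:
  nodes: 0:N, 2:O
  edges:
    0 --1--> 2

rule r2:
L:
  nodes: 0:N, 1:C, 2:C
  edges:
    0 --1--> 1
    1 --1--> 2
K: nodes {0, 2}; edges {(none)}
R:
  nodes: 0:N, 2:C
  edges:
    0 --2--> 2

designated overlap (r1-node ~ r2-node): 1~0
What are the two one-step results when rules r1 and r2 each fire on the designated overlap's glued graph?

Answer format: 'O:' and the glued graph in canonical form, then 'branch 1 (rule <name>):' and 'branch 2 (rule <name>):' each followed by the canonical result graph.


O:
nodes: 0:N, 1:N, 2:O, 3:C, 4:C
edges: (0,1,1); (1,3,1); (3,4,1)
branch 1 (rule r1):
nodes: 0:N, 2:O, 3:C, 4:C
edges: (0,2,1); (3,4,1)
branch 2 (rule r2):
nodes: 0:N, 1:N, 2:O, 4:C
edges: (0,1,1); (1,4,2)


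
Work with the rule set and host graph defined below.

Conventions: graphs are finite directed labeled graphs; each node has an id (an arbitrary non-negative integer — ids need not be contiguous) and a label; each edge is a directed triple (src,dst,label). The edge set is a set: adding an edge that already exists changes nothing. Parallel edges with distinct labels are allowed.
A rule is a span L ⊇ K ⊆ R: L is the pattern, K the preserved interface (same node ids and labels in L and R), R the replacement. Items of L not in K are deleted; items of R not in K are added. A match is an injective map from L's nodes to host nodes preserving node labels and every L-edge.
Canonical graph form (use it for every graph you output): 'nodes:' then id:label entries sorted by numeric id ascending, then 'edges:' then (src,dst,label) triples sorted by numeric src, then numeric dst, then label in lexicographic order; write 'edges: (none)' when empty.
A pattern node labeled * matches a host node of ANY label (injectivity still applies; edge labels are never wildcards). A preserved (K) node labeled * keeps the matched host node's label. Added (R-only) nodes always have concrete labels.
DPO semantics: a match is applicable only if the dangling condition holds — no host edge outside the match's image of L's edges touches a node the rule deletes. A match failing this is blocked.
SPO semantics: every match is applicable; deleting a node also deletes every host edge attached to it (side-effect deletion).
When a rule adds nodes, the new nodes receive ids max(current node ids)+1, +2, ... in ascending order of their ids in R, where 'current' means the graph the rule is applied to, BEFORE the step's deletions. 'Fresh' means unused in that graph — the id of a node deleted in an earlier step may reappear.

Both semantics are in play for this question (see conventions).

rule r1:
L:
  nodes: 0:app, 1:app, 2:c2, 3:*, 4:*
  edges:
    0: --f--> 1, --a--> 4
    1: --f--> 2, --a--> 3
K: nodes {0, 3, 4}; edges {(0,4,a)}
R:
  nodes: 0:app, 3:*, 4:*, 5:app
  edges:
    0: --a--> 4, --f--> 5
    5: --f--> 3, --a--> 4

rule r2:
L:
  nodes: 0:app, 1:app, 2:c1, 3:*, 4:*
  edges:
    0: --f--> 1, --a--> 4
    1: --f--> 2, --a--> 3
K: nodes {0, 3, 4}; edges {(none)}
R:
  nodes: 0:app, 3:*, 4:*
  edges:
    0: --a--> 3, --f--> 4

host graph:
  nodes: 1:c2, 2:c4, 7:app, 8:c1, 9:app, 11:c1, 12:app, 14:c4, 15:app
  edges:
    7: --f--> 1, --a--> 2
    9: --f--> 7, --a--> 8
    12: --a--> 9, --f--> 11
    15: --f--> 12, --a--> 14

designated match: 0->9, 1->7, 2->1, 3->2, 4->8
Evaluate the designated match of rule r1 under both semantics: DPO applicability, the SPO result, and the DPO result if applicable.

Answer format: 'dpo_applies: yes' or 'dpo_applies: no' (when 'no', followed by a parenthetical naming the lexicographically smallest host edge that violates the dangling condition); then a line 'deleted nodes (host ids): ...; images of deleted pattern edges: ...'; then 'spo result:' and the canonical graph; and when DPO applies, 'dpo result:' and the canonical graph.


dpo_applies: yes
deleted nodes (host ids): 1, 7; images of deleted pattern edges: (7,1,f); (7,2,a); (9,7,f)
spo result:
nodes: 2:c4, 8:c1, 9:app, 11:c1, 12:app, 14:c4, 15:app, 16:app
edges: (9,8,a); (9,16,f); (12,9,a); (12,11,f); (15,12,f); (15,14,a); (16,2,f); (16,8,a)
dpo result:
nodes: 2:c4, 8:c1, 9:app, 11:c1, 12:app, 14:c4, 15:app, 16:app
edges: (9,8,a); (9,16,f); (12,9,a); (12,11,f); (15,12,f); (15,14,a); (16,2,f); (16,8,a)


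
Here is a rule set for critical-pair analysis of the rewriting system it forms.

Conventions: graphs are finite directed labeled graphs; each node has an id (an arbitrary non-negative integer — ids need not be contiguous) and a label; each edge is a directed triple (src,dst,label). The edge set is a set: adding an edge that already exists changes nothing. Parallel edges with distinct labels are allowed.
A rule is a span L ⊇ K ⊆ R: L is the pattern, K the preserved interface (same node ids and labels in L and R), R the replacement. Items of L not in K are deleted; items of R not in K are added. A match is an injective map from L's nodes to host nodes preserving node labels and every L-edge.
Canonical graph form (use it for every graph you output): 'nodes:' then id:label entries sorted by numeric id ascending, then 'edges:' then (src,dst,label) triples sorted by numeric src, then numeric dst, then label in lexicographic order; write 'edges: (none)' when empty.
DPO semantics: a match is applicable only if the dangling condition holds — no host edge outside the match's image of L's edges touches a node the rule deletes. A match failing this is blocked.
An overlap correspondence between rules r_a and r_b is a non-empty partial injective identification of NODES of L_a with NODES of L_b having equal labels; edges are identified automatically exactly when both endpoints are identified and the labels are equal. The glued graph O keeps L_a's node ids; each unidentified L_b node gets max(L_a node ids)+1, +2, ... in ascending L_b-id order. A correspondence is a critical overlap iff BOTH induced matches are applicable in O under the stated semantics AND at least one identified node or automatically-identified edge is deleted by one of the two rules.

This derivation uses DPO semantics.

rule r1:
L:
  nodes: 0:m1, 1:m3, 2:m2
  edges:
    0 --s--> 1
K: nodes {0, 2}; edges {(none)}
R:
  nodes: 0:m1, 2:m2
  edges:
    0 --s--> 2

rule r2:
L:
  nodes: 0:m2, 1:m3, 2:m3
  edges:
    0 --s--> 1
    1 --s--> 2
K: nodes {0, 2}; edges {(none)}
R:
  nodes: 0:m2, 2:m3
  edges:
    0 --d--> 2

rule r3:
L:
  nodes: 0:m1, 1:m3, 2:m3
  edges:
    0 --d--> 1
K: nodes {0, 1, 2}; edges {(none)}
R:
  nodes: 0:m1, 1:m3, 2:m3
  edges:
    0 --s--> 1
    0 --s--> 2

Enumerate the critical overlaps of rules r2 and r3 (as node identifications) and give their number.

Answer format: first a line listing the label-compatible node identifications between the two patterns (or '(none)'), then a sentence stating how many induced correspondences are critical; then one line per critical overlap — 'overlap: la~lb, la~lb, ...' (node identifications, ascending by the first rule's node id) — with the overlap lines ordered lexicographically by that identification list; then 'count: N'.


label-compatible node identifications between L(r2) and L(r3): 1~1, 1~2, 2~1, 2~2
2 of the induced correspondences are critical overlaps of r2 and r3.
overlap: 1~2
overlap: 1~2, 2~1
count: 2
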